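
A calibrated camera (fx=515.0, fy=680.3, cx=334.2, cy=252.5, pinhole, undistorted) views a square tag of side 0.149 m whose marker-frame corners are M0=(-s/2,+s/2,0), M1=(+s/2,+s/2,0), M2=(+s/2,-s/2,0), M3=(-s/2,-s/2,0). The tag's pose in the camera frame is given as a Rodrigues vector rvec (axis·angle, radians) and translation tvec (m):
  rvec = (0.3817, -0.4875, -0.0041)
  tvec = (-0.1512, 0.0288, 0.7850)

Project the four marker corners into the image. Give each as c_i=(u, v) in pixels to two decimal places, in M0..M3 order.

c0=(186.17, 344.38) c1=(278.36, 325.74) c2=(282.95, 211.76) c3=(184.38, 221.09)

Intrinsics K: fx=515.0, fy=680.3, cx=334.2, cy=252.5
Marker side s = 0.149 m; corners in marker frame (Z=0):
  M0 = (-0.0745, +0.0745, 0)
  M1 = (+0.0745, +0.0745, 0)
  M2 = (+0.0745, -0.0745, 0)
  M3 = (-0.0745, -0.0745, 0)
rvec = (0.3817, -0.4875, -0.0041), |rvec| = θ = 0.61917 rad = 35.476°
Rodrigues: sinθ=0.58036, 1−cosθ=0.18564; R = I + sinθ·[k]× + (1−cosθ)·[k]×²:
    [+0.88491 -0.08626 -0.45770]
    [-0.09395 +0.92944 -0.35681]
    [+0.45619 +0.35874 +0.81437]
t = (-0.1512, 0.0288, 0.7850) m
M0: Pc = R·M0+t = (-0.22355, +0.10504, +0.77774); u = 515.0·(-0.22355)/0.77774 + 334.2 = 186.1693, v = 680.3·(+0.10504)/0.77774 + 252.5 = 344.3821
M1: Pc = R·M1+t = (-0.09170, +0.09104, +0.84571); u = 515.0·(-0.09170)/0.84571 + 334.2 = 278.3585, v = 680.3·(+0.09104)/0.84571 + 252.5 = 325.7370
M2: Pc = R·M2+t = (-0.07885, -0.04744, +0.79226); u = 515.0·(-0.07885)/0.79226 + 334.2 = 282.9460, v = 680.3·(-0.04744)/0.79226 + 252.5 = 211.7619
M3: Pc = R·M3+t = (-0.21070, -0.03344, +0.72429); u = 515.0·(-0.21070)/0.72429 + 334.2 = 184.3836, v = 680.3·(-0.03344)/0.72429 + 252.5 = 221.0868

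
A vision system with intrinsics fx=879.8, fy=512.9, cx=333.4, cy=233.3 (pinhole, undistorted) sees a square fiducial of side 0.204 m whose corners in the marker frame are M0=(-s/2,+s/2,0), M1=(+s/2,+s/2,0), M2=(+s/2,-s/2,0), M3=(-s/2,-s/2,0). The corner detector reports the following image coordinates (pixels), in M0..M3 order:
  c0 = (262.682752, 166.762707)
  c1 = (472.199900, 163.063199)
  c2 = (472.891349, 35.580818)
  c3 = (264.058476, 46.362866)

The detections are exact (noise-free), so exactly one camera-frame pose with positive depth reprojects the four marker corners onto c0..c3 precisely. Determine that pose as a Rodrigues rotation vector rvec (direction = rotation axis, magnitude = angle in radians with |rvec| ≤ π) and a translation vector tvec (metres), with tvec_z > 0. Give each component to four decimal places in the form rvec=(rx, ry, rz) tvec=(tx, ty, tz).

Intrinsics K: fx=879.8, fy=512.9, cx=333.4, cy=233.3
Marker side s = 0.204 m; corners in marker frame (Z=0):
  M0 = (-0.1020, +0.1020, 0)
  M1 = (+0.1020, +0.1020, 0)
  M2 = (+0.1020, -0.1020, 0)
  M3 = (-0.1020, -0.1020, 0)
Detected image corners:
  c0 = (262.682752, 166.762707) px
  c1 = (472.199900, 163.063199) px
  c2 = (472.891349, 35.580818) px
  c3 = (264.058476, 46.362866) px
Planar DLT: solve 8×8 A·h = b for H (H[2,2]=1):
  H  [+921.91786 -11.52636 +364.95988]
  H  [-64.46584 +605.26291 +102.93607]
  H  [-0.28114 -0.01742 +1.00000]
B = K⁻¹H; ‖b₁‖=1.188151, ‖b₂‖=1.188151; λ = 2/(‖b₁‖+‖b₂‖) = 0.841644, sign → tz>0 ⇒ λ=+0.841644
r₁ = λ·B[:,0] = (+0.97160,+0.00184,-0.23662); r₂ = λ·B[:,1] = (-0.00547,+0.99988,-0.01467)
r₃ = r₁×r₂ = (+0.23656,+0.01554,+0.97149); SVD([r₁ r₂ r₃]) → R = UVᵀ:
  R  [+0.97160 -0.00547 +0.23656]
  R  [+0.00184 +0.99988 +0.01554]
  R  [-0.23662 -0.01467 +0.97149]
t = (+0.03019, -0.21392, +0.84164) m
tr R = 2.942971; θ = arccos((tr R − 1)/2) = 0.239379 rad = 13.715°
axis k = ((R−Rᵀ)₃₂, (R−Rᵀ)₁₃, (R−Rᵀ)₂₁) / (2 sinθ) = (-0.063705, +0.997850, +0.015421)
rvec = θ·k = (-0.015250, +0.238864, +0.003691)

rvec=(-0.0152, 0.2389, 0.0037) tvec=(0.0302, -0.2139, 0.8416)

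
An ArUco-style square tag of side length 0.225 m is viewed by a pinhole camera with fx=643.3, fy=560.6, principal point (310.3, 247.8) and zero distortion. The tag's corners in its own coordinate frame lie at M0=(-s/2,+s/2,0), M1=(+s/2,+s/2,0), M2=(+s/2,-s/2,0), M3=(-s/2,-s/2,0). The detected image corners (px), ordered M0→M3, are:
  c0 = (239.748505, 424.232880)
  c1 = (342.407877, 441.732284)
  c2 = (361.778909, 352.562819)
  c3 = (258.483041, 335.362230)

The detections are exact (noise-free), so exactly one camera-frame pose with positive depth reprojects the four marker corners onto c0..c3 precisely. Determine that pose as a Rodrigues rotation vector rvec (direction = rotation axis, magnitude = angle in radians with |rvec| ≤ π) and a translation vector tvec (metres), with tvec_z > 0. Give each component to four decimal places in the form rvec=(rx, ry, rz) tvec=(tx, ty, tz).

Intrinsics K: fx=643.3, fy=560.6, cx=310.3, cy=247.8
Marker side s = 0.225 m; corners in marker frame (Z=0):
  M0 = (-0.1125, +0.1125, 0)
  M1 = (+0.1125, +0.1125, 0)
  M2 = (+0.1125, -0.1125, 0)
  M3 = (-0.1125, -0.1125, 0)
Detected image corners:
  c0 = (239.748505, 424.232880) px
  c1 = (342.407877, 441.732284) px
  c2 = (361.778909, 352.562819) px
  c3 = (258.483041, 335.362230) px
Planar DLT: solve 8×8 A·h = b for H (H[2,2]=1):
  H  [+451.79253 -77.50637 +300.46568]
  H  [+69.51156 +404.90848 +388.57289]
  H  [-0.01957 +0.02385 +1.00000]
B = K⁻¹H; ‖b₁‖=0.724262, ‖b₂‖=0.724262; λ = 2/(‖b₁‖+‖b₂‖) = 1.380716, sign → tz>0 ⇒ λ=+1.380716
r₁ = λ·B[:,0] = (+0.98271,+0.18314,-0.02702); r₂ = λ·B[:,1] = (-0.18224,+0.98270,+0.03293)
r₃ = r₁×r₂ = (+0.03258,-0.02744,+0.99909); SVD([r₁ r₂ r₃]) → R = UVᵀ:
  R  [+0.98271 -0.18224 +0.03258]
  R  [+0.18314 +0.98270 -0.02744]
  R  [-0.02702 +0.03293 +0.99909]
t = (-0.02111, +0.34671, +1.38072) m
tr R = 2.964510; θ = arccos((tr R − 1)/2) = 0.188667 rad = 10.810°
axis k = ((R−Rᵀ)₃₂, (R−Rᵀ)₁₃, (R−Rᵀ)₂₁) / (2 sinθ) = (+0.160941, +0.158884, +0.974091)
rvec = θ·k = (+0.030364, +0.029976, +0.183778)

rvec=(0.0304, 0.0300, 0.1838) tvec=(-0.0211, 0.3467, 1.3807)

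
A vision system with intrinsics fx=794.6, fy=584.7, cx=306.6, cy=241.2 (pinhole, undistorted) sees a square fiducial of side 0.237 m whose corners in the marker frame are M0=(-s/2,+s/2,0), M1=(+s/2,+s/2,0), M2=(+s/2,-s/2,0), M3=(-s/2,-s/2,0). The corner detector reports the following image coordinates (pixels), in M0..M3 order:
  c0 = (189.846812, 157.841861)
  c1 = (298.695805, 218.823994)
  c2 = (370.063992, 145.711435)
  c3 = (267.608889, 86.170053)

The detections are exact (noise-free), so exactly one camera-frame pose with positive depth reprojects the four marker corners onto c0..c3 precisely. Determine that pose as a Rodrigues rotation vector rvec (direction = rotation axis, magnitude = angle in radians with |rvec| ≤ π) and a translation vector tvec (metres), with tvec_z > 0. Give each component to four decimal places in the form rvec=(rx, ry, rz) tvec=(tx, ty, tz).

Intrinsics K: fx=794.6, fy=584.7, cx=306.6, cy=241.2
Marker side s = 0.237 m; corners in marker frame (Z=0):
  M0 = (-0.1185, +0.1185, 0)
  M1 = (+0.1185, +0.1185, 0)
  M2 = (+0.1185, -0.1185, 0)
  M3 = (-0.1185, -0.1185, 0)
Detected image corners:
  c0 = (189.846812, 157.841861) px
  c1 = (298.695805, 218.823994) px
  c2 = (370.063992, 145.711435) px
  c3 = (267.608889, 86.170053) px
Planar DLT: solve 8×8 A·h = b for H (H[2,2]=1):
  H  [+468.27854 -370.29095 +282.93651]
  H  [+266.52085 +275.33026 +151.57599]
  H  [+0.08100 -0.19818 +1.00000]
B = K⁻¹H; ‖b₁‖=0.704582, ‖b₂‖=0.704582; λ = 2/(‖b₁‖+‖b₂‖) = 1.419281, sign → tz>0 ⇒ λ=+1.419281
r₁ = λ·B[:,0] = (+0.79206,+0.59952,+0.11496); r₂ = λ·B[:,1] = (-0.55287,+0.78436,-0.28128)
r₃ = r₁×r₂ = (-0.25881,+0.15923,+0.95271); SVD([r₁ r₂ r₃]) → R = UVᵀ:
  R  [+0.79206 -0.55287 -0.25881]
  R  [+0.59952 +0.78436 +0.15923]
  R  [+0.11496 -0.28128 +0.95271]
t = (-0.04227, -0.21755, +1.41928) m
tr R = 2.529136; θ = arccos((tr R − 1)/2) = 0.700425 rad = 40.131°
axis k = ((R−Rᵀ)₃₂, (R−Rᵀ)₁₃, (R−Rᵀ)₂₁) / (2 sinθ) = (-0.341724, -0.289948, +0.893955)
rvec = θ·k = (-0.239352, -0.203087, +0.626149)

rvec=(-0.2394, -0.2031, 0.6261) tvec=(-0.0423, -0.2176, 1.4193)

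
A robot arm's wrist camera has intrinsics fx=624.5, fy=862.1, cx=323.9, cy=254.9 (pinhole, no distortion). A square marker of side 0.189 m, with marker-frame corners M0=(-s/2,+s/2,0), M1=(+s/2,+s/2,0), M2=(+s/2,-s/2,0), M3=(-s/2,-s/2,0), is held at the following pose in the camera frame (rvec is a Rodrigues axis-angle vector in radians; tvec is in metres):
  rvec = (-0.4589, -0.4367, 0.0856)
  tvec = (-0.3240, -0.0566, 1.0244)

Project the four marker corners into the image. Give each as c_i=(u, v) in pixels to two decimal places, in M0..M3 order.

c0=(54.51, 265.16) c1=(178.68, 292.68) c2=(187.97, 157.66) c3=(74.64, 122.76)

Intrinsics K: fx=624.5, fy=862.1, cx=323.9, cy=254.9
Marker side s = 0.189 m; corners in marker frame (Z=0):
  M0 = (-0.0945, +0.0945, 0)
  M1 = (+0.0945, +0.0945, 0)
  M2 = (+0.0945, -0.0945, 0)
  M3 = (-0.0945, -0.0945, 0)
rvec = (-0.4589, -0.4367, 0.0856), |rvec| = θ = 0.63924 rad = 36.626°
Rodrigues: sinθ=0.59658, 1−cosθ=0.19745; R = I + sinθ·[k]× + (1−cosθ)·[k]×²:
    [+0.90431 +0.01695 -0.42654]
    [+0.17672 +0.89470 +0.41022]
    [+0.38858 -0.44634 +0.80609]
t = (-0.3240, -0.0566, 1.0244) m
M0: Pc = R·M0+t = (-0.40786, +0.01125, +0.94550); u = 624.5·(-0.40786)/0.94550 + 323.9 = 54.5124, v = 862.1·(+0.01125)/0.94550 + 254.9 = 265.1567
M1: Pc = R·M1+t = (-0.23694, +0.04465, +1.01894); u = 624.5·(-0.23694)/1.01894 + 323.9 = 178.6808, v = 862.1·(+0.04465)/1.01894 + 254.9 = 292.6769
M2: Pc = R·M2+t = (-0.24014, -0.12445, +1.10330); u = 624.5·(-0.24014)/1.10330 + 323.9 = 187.9714, v = 862.1·(-0.12445)/1.10330 + 254.9 = 157.6577
M3: Pc = R·M3+t = (-0.41106, -0.15785, +1.02986); u = 624.5·(-0.41106)/1.02986 + 323.9 = 74.6365, v = 862.1·(-0.15785)/1.02986 + 254.9 = 122.7632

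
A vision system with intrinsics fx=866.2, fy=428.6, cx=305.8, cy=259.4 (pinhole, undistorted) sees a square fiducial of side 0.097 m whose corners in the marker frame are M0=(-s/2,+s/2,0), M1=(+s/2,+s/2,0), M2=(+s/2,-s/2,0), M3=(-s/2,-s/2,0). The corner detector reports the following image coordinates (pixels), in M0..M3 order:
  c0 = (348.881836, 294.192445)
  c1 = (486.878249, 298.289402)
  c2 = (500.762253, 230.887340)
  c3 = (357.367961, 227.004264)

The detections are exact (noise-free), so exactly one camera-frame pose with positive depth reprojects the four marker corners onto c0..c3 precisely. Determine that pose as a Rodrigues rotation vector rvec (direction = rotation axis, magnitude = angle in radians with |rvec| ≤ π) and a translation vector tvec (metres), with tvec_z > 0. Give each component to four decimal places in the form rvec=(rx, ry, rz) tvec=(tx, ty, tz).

rvec=(0.2355, 0.0401, 0.0531) tvec=(0.0811, 0.0053, 0.5988)

Intrinsics K: fx=866.2, fy=428.6, cx=305.8, cy=259.4
Marker side s = 0.097 m; corners in marker frame (Z=0):
  M0 = (-0.0485, +0.0485, 0)
  M1 = (+0.0485, +0.0485, 0)
  M2 = (+0.0485, -0.0485, 0)
  M3 = (-0.0485, -0.0485, 0)
Detected image corners:
  c0 = (348.881836, 294.192445) px
  c1 = (486.878249, 298.289402) px
  c2 = (500.762253, 230.887340) px
  c3 = (357.367961, 227.004264) px
Planar DLT: solve 8×8 A·h = b for H (H[2,2]=1):
  H  [+1426.24531 +50.37500 +423.17560]
  H  [+26.46226 +796.45478 +263.22615]
  H  [-0.05595 +0.39107 +1.00000]
B = K⁻¹H; ‖b₁‖=1.669986, ‖b₂‖=1.669986; λ = 2/(‖b₁‖+‖b₂‖) = 0.598808, sign → tz>0 ⇒ λ=+0.598808
r₁ = λ·B[:,0] = (+0.99780,+0.05725,-0.03350); r₂ = λ·B[:,1] = (-0.04785,+0.97102,+0.23418)
r₃ = r₁×r₂ = (+0.04594,-0.23206,+0.97162); SVD([r₁ r₂ r₃]) → R = UVᵀ:
  R  [+0.99780 -0.04785 +0.04594]
  R  [+0.05725 +0.97102 -0.23206]
  R  [-0.03350 +0.23418 +0.97162]
t = (+0.08114, +0.00535, +0.59881) m
tr R = 2.940429; θ = arccos((tr R − 1)/2) = 0.244682 rad = 14.019°
axis k = ((R−Rᵀ)₃₂, (R−Rᵀ)₁₃, (R−Rᵀ)₂₁) / (2 sinθ) = (+0.962318, +0.163976, +0.216923)
rvec = θ·k = (+0.235461, +0.040122, +0.053077)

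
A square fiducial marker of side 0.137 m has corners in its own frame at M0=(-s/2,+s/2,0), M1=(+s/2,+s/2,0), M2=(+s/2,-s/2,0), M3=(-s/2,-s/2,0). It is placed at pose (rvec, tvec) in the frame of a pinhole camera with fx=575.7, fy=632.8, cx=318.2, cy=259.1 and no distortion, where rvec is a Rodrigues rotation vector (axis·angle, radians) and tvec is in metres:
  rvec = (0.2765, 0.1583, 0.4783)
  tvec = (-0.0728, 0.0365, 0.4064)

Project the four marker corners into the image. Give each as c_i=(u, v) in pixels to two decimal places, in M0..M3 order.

Intrinsics K: fx=575.7, fy=632.8, cx=318.2, cy=259.1
Marker side s = 0.137 m; corners in marker frame (Z=0):
  M0 = (-0.0685, +0.0685, 0)
  M1 = (+0.0685, +0.0685, 0)
  M2 = (+0.0685, -0.0685, 0)
  M3 = (-0.0685, -0.0685, 0)
rvec = (0.2765, 0.1583, 0.4783), |rvec| = θ = 0.57470 rad = 32.928°
Rodrigues: sinθ=0.54358, 1−cosθ=0.16065; R = I + sinθ·[k]× + (1−cosθ)·[k]×²:
    [+0.87654 -0.43111 +0.21405]
    [+0.47369 +0.85154 -0.22470]
    [-0.08540 +0.29836 +0.95063]
t = (-0.0728, 0.0365, 0.4064) m
M0: Pc = R·M0+t = (-0.16237, +0.06238, +0.43269); u = 575.7·(-0.16237)/0.43269 + 318.2 = 102.1576, v = 632.8·(+0.06238)/0.43269 + 259.1 = 350.3341
M1: Pc = R·M1+t = (-0.04229, +0.12728, +0.42099); u = 575.7·(-0.04229)/0.42099 + 318.2 = 260.3708, v = 632.8·(+0.12728)/0.42099 + 259.1 = 450.4167
M2: Pc = R·M2+t = (+0.01677, +0.01062, +0.38011); u = 575.7·(+0.01677)/0.38011 + 318.2 = 343.6055, v = 632.8·(+0.01062)/0.38011 + 259.1 = 276.7752
M3: Pc = R·M3+t = (-0.10331, -0.05428, +0.39181); u = 575.7·(-0.10331)/0.39181 + 318.2 = 166.4016, v = 632.8·(-0.05428)/0.39181 + 259.1 = 171.4370

c0=(102.16, 350.33) c1=(260.37, 450.42) c2=(343.61, 276.78) c3=(166.40, 171.44)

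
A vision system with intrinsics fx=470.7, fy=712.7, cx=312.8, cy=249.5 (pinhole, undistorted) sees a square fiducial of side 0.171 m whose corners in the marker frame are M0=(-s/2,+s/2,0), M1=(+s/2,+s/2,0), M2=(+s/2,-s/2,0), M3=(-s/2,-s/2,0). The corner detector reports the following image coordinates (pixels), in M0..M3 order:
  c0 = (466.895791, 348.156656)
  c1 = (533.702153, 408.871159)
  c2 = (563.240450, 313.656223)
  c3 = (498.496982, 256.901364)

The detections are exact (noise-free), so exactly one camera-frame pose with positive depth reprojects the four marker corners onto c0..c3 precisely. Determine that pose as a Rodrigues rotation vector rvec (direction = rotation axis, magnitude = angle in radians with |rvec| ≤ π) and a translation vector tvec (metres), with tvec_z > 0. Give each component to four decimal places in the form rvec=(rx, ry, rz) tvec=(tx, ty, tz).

Intrinsics K: fx=470.7, fy=712.7, cx=312.8, cy=249.5
Marker side s = 0.171 m; corners in marker frame (Z=0):
  M0 = (-0.0855, +0.0855, 0)
  M1 = (+0.0855, +0.0855, 0)
  M2 = (+0.0855, -0.0855, 0)
  M3 = (-0.0855, -0.0855, 0)
Detected image corners:
  c0 = (466.895791, 348.156656) px
  c1 = (533.702153, 408.871159) px
  c2 = (563.240450, 313.656223) px
  c3 = (498.496982, 256.901364) px
Planar DLT: solve 8×8 A·h = b for H (H[2,2]=1):
  H  [+331.55916 -298.00472 +515.59705]
  H  [+309.15035 +468.41241 +330.71703]
  H  [-0.10274 -0.23116 +1.00000]
B = K⁻¹H; ‖b₁‖=0.910071, ‖b₂‖=0.910071; λ = 2/(‖b₁‖+‖b₂‖) = 1.098815, sign → tz>0 ⇒ λ=+1.098815
r₁ = λ·B[:,0] = (+0.84902,+0.51616,-0.11289); r₂ = λ·B[:,1] = (-0.52688,+0.81110,-0.25400)
r₃ = r₁×r₂ = (-0.03954,+0.27513,+0.96059); SVD([r₁ r₂ r₃]) → R = UVᵀ:
  R  [+0.84902 -0.52688 -0.03954]
  R  [+0.51616 +0.81110 +0.27513]
  R  [-0.11289 -0.25400 +0.96059]
t = (+0.47342, +0.12522, +1.09882) m
tr R = 2.620716; θ = arccos((tr R − 1)/2) = 0.626034 rad = 35.869°
axis k = ((R−Rᵀ)₃₂, (R−Rᵀ)₁₃, (R−Rᵀ)₂₁) / (2 sinθ) = (-0.451527, +0.062594, +0.890059)
rvec = θ·k = (-0.282671, +0.039186, +0.557207)

rvec=(-0.2827, 0.0392, 0.5572) tvec=(0.4734, 0.1252, 1.0988)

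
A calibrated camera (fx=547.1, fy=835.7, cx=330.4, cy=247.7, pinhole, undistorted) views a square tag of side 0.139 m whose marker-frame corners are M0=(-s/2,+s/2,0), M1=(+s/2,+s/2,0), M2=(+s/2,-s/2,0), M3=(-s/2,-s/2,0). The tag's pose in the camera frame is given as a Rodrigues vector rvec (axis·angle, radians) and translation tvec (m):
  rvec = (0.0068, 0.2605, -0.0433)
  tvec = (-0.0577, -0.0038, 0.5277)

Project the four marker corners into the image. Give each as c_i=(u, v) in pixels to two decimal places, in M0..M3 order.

c0=(208.33, 352.68) c1=(343.73, 350.50) c2=(337.22, 122.85) c3=(202.21, 139.98)

Intrinsics K: fx=547.1, fy=835.7, cx=330.4, cy=247.7
Marker side s = 0.139 m; corners in marker frame (Z=0):
  M0 = (-0.0695, +0.0695, 0)
  M1 = (+0.0695, +0.0695, 0)
  M2 = (+0.0695, -0.0695, 0)
  M3 = (-0.0695, -0.0695, 0)
rvec = (0.0068, 0.2605, -0.0433), |rvec| = θ = 0.26416 rad = 15.135°
Rodrigues: sinθ=0.26110, 1−cosθ=0.03469; R = I + sinθ·[k]× + (1−cosθ)·[k]×²:
    [+0.96533 +0.04368 +0.25733]
    [-0.04192 +0.99905 -0.01233]
    [-0.25763 +0.00111 +0.96624]
t = (-0.0577, -0.0038, 0.5277) m
M0: Pc = R·M0+t = (-0.12176, +0.06855, +0.54568); u = 547.1·(-0.12176)/0.54568 + 330.4 = 208.3286, v = 835.7·(+0.06855)/0.54568 + 247.7 = 352.6780
M1: Pc = R·M1+t = (+0.01243, +0.06272, +0.50987); u = 547.1·(+0.01243)/0.50987 + 330.4 = 343.7337, v = 835.7·(+0.06272)/0.50987 + 247.7 = 350.5010
M2: Pc = R·M2+t = (+0.00636, -0.07615, +0.50972); u = 547.1·(+0.00636)/0.50972 + 330.4 = 337.2212, v = 835.7·(-0.07615)/0.50972 + 247.7 = 122.8544
M3: Pc = R·M3+t = (-0.12783, -0.07032, +0.54553); u = 547.1·(-0.12783)/0.54553 + 330.4 = 202.2051, v = 835.7·(-0.07032)/0.54553 + 247.7 = 139.9755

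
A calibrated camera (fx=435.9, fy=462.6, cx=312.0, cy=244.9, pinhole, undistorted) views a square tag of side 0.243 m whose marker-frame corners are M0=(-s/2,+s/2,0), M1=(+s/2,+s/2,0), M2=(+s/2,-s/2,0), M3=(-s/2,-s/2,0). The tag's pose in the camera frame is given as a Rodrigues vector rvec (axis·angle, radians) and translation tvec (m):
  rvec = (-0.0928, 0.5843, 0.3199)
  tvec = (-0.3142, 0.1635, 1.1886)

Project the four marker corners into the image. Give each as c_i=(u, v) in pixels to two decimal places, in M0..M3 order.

c0=(156.27, 335.34) c1=(211.80, 373.31) c2=(242.18, 278.47) c3=(183.35, 250.67)

Intrinsics K: fx=435.9, fy=462.6, cx=312.0, cy=244.9
Marker side s = 0.243 m; corners in marker frame (Z=0):
  M0 = (-0.1215, +0.1215, 0)
  M1 = (+0.1215, +0.1215, 0)
  M2 = (+0.1215, -0.1215, 0)
  M3 = (-0.1215, -0.1215, 0)
rvec = (-0.0928, 0.5843, 0.3199), |rvec| = θ = 0.67257 rad = 38.536°
Rodrigues: sinθ=0.62300, 1−cosθ=0.21778; R = I + sinθ·[k]× + (1−cosθ)·[k]×²:
    [+0.78637 -0.32243 +0.52694]
    [+0.27022 +0.94659 +0.17595]
    [-0.55553 +0.00403 +0.83149]
t = (-0.3142, 0.1635, 1.1886) m
M0: Pc = R·M0+t = (-0.44892, +0.24568, +1.25659); u = 435.9·(-0.44892)/1.25659 + 312.0 = 156.2736, v = 462.6·(+0.24568)/1.25659 + 244.9 = 335.3443
M1: Pc = R·M1+t = (-0.25783, +0.31134, +1.12159); u = 435.9·(-0.25783)/1.12159 + 312.0 = 211.7956, v = 462.6·(+0.31134)/1.12159 + 244.9 = 373.3125
M2: Pc = R·M2+t = (-0.17948, +0.08132, +1.12061); u = 435.9·(-0.17948)/1.12061 + 312.0 = 242.1847, v = 462.6·(+0.08132)/1.12061 + 244.9 = 278.4701
M3: Pc = R·M3+t = (-0.37057, +0.01566, +1.25561); u = 435.9·(-0.37057)/1.25561 + 312.0 = 183.3523, v = 462.6·(+0.01566)/1.25561 + 244.9 = 250.6690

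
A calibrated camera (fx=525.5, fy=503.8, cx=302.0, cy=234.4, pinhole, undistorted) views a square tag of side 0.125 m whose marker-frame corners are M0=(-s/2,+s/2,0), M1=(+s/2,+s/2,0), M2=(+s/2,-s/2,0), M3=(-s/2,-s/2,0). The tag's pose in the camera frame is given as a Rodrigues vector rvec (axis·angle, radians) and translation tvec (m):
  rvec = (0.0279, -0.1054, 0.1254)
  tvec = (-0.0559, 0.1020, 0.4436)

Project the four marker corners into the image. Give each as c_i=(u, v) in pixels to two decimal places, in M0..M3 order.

Intrinsics K: fx=525.5, fy=503.8, cx=302.0, cy=234.4
Marker side s = 0.125 m; corners in marker frame (Z=0):
  M0 = (-0.0625, +0.0625, 0)
  M1 = (+0.0625, +0.0625, 0)
  M2 = (+0.0625, -0.0625, 0)
  M3 = (-0.0625, -0.0625, 0)
rvec = (0.0279, -0.1054, 0.1254), |rvec| = θ = 0.16617 rad = 9.521°
Rodrigues: sinθ=0.16541, 1−cosθ=0.01377; R = I + sinθ·[k]× + (1−cosθ)·[k]×²:
    [+0.98661 -0.12629 -0.10317]
    [+0.12336 +0.99177 -0.03437]
    [+0.10666 +0.02118 +0.99407]
t = (-0.0559, 0.1020, 0.4436) m
M0: Pc = R·M0+t = (-0.12546, +0.15628, +0.43826); u = 525.5·(-0.12546)/0.43826 + 302.0 = 151.5692, v = 503.8·(+0.15628)/0.43826 + 234.4 = 414.0471
M1: Pc = R·M1+t = (-0.00213, +0.17170, +0.45159); u = 525.5·(-0.00213)/0.45159 + 302.0 = 299.5216, v = 503.8·(+0.17170)/0.45159 + 234.4 = 425.9456
M2: Pc = R·M2+t = (+0.01366, +0.04772, +0.44894); u = 525.5·(+0.01366)/0.44894 + 302.0 = 317.9853, v = 503.8·(+0.04772)/0.44894 + 234.4 = 287.9559
M3: Pc = R·M3+t = (-0.10967, +0.03230, +0.43561); u = 525.5·(-0.10967)/0.43561 + 302.0 = 169.6989, v = 503.8·(+0.03230)/0.43561 + 234.4 = 271.7617

c0=(151.57, 414.05) c1=(299.52, 425.95) c2=(317.99, 287.96) c3=(169.70, 271.76)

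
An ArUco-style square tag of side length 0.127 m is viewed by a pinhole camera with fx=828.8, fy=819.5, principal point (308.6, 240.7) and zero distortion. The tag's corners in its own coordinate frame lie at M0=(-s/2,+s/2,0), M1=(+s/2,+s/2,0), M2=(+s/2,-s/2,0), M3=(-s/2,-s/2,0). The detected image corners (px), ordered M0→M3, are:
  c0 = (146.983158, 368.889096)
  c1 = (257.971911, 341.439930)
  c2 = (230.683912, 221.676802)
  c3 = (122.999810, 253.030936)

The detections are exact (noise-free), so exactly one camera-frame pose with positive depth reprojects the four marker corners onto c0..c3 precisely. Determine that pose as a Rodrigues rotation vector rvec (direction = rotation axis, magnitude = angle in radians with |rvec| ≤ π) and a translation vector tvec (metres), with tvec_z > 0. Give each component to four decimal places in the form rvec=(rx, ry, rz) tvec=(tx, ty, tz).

rvec=(-0.1115, 0.2811, -0.2515) tvec=(-0.1245, 0.0579, 0.8593)

Intrinsics K: fx=828.8, fy=819.5, cx=308.6, cy=240.7
Marker side s = 0.127 m; corners in marker frame (Z=0):
  M0 = (-0.0635, +0.0635, 0)
  M1 = (+0.0635, +0.0635, 0)
  M2 = (+0.0635, -0.0635, 0)
  M3 = (-0.0635, -0.0635, 0)
Detected image corners:
  c0 = (146.983158, 368.889096) px
  c1 = (257.971911, 341.439930) px
  c2 = (230.683912, 221.676802) px
  c3 = (122.999810, 253.030936) px
Planar DLT: solve 8×8 A·h = b for H (H[2,2]=1):
  H  [+803.37326 +169.92834 +188.47303]
  H  [-321.34276 +877.86565 +295.91700]
  H  [-0.30268 -0.16702 +1.00000]
B = K⁻¹H; ‖b₁‖=1.163755, ‖b₂‖=1.163755; λ = 2/(‖b₁‖+‖b₂‖) = 0.859288, sign → tz>0 ⇒ λ=+0.859288
r₁ = λ·B[:,0] = (+0.92977,-0.26055,-0.26009); r₂ = λ·B[:,1] = (+0.22962,+0.96264,-0.14352)
r₃ = r₁×r₂ = (+0.28776,+0.07372,+0.95486); SVD([r₁ r₂ r₃]) → R = UVᵀ:
  R  [+0.92977 +0.22962 +0.28776]
  R  [-0.26055 +0.96264 +0.07372]
  R  [-0.26009 -0.14352 +0.95486]
t = (-0.12455, +0.05790, +0.85929) m
tr R = 2.847268; θ = arccos((tr R − 1)/2) = 0.393340 rad = 22.537°
axis k = ((R−Rᵀ)₃₂, (R−Rᵀ)₁₃, (R−Rᵀ)₂₁) / (2 sinθ) = (-0.283398, +0.714695, -0.639450)
rvec = θ·k = (-0.111472, +0.281118, -0.251521)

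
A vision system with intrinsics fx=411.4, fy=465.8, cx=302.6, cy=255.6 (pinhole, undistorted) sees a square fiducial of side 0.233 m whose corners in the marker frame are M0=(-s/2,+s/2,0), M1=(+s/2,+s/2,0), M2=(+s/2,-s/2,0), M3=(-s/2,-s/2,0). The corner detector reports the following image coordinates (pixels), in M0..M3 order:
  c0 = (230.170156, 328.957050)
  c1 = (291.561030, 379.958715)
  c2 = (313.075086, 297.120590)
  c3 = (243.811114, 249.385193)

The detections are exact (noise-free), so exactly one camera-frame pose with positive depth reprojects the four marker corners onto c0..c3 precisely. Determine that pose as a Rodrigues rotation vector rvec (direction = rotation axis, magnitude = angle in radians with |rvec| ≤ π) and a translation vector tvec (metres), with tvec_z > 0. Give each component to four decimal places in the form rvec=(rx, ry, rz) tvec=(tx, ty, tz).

rvec=(0.3747, 0.5787, 0.3723) tvec=(-0.0924, 0.1376, 1.0870)

Intrinsics K: fx=411.4, fy=465.8, cx=302.6, cy=255.6
Marker side s = 0.233 m; corners in marker frame (Z=0):
  M0 = (-0.1165, +0.1165, 0)
  M1 = (+0.1165, +0.1165, 0)
  M2 = (+0.1165, -0.1165, 0)
  M3 = (-0.1165, -0.1165, 0)
Detected image corners:
  c0 = (230.170156, 328.957050) px
  c1 = (291.561030, 379.958715) px
  c2 = (313.075086, 297.120590) px
  c3 = (243.811114, 249.385193) px
Planar DLT: solve 8×8 A·h = b for H (H[2,2]=1):
  H  [+166.69882 +34.48831 +267.64713]
  H  [+80.82949 +475.16586 +314.56546]
  H  [-0.41861 +0.40461 +1.00000]
B = K⁻¹H; ‖b₁‖=0.919971, ‖b₂‖=0.919971; λ = 2/(‖b₁‖+‖b₂‖) = 1.086991, sign → tz>0 ⇒ λ=+1.086991
r₁ = λ·B[:,0] = (+0.77514,+0.43831,-0.45503); r₂ = λ·B[:,1] = (-0.23237,+0.86751,+0.43981)
r₃ = r₁×r₂ = (+0.58751,-0.23517,+0.77429); SVD([r₁ r₂ r₃]) → R = UVᵀ:
  R  [+0.77514 -0.23237 +0.58751]
  R  [+0.43831 +0.86751 -0.23517]
  R  [-0.45503 +0.43981 +0.77429]
t = (-0.09235, +0.13760, +1.08699) m
tr R = 2.416936; θ = arccos((tr R − 1)/2) = 0.783471 rad = 44.890°
axis k = ((R−Rᵀ)₃₂, (R−Rᵀ)₁₃, (R−Rᵀ)₂₁) / (2 sinθ) = (+0.478205, +0.738609, +0.475159)
rvec = θ·k = (+0.374660, +0.578679, +0.372273)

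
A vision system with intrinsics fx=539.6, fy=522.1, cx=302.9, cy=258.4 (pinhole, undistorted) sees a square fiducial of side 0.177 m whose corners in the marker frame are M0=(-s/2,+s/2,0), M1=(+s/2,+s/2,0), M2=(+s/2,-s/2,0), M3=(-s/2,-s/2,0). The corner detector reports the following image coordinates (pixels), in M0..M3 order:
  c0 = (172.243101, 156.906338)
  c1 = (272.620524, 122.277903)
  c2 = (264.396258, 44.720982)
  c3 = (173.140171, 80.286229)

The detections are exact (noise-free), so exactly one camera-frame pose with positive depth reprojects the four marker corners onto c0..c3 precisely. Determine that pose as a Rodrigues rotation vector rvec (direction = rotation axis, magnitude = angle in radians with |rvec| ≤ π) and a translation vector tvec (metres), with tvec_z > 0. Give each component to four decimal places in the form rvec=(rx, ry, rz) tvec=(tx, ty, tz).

Intrinsics K: fx=539.6, fy=522.1, cx=302.9, cy=258.4
Marker side s = 0.177 m; corners in marker frame (Z=0):
  M0 = (-0.0885, +0.0885, 0)
  M1 = (+0.0885, +0.0885, 0)
  M2 = (+0.0885, -0.0885, 0)
  M3 = (-0.0885, -0.0885, 0)
Detected image corners:
  c0 = (172.243101, 156.906338) px
  c1 = (272.620524, 122.277903) px
  c2 = (264.396258, 44.720982) px
  c3 = (173.140171, 80.286229) px
Planar DLT: solve 8×8 A·h = b for H (H[2,2]=1):
  H  [+472.15886 -96.05014 +219.20819]
  H  [-229.54892 +382.30035 +99.73201]
  H  [-0.30816 -0.52605 +1.00000]
B = K⁻¹H; ‖b₁‖=1.129475, ‖b₂‖=1.129475; λ = 2/(‖b₁‖+‖b₂‖) = 0.885367, sign → tz>0 ⇒ λ=+0.885367
r₁ = λ·B[:,0] = (+0.92786,-0.25423,-0.27283); r₂ = λ·B[:,1] = (+0.10384,+0.87881,-0.46574)
r₃ = r₁×r₂ = (+0.35817,+0.40381,+0.84181); SVD([r₁ r₂ r₃]) → R = UVᵀ:
  R  [+0.92786 +0.10384 +0.35817]
  R  [-0.25423 +0.87881 +0.40381]
  R  [-0.27283 -0.46574 +0.84181]
t = (-0.13732, -0.26907, +0.88537) m
tr R = 2.648479; θ = arccos((tr R − 1)/2) = 0.601939 rad = 34.489°
axis k = ((R−Rᵀ)₃₂, (R−Rᵀ)₁₃, (R−Rᵀ)₂₁) / (2 sinθ) = (-0.767833, +0.557187, -0.316188)
rvec = θ·k = (-0.462189, +0.335392, -0.190326)

rvec=(-0.4622, 0.3354, -0.1903) tvec=(-0.1373, -0.2691, 0.8854)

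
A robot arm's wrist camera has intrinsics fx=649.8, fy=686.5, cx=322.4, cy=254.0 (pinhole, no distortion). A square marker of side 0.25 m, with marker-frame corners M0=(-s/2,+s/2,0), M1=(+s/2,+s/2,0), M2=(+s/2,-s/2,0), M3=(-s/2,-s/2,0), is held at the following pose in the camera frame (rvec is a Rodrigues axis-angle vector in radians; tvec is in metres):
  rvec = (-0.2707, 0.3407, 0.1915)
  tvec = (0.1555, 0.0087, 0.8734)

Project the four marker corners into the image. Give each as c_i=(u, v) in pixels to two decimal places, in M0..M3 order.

Intrinsics K: fx=649.8, fy=686.5, cx=322.4, cy=254.0
Marker side s = 0.25 m; corners in marker frame (Z=0):
  M0 = (-0.1250, +0.1250, 0)
  M1 = (+0.1250, +0.1250, 0)
  M2 = (+0.1250, -0.1250, 0)
  M3 = (-0.1250, -0.1250, 0)
rvec = (-0.2707, 0.3407, 0.1915), |rvec| = θ = 0.47542 rad = 27.240°
Rodrigues: sinθ=0.45771, 1−cosθ=0.11090; R = I + sinθ·[k]× + (1−cosθ)·[k]×²:
    [+0.92505 -0.22962 +0.30257]
    [+0.13912 +0.94605 +0.29263]
    [-0.35344 -0.22860 +0.90709]
t = (0.1555, 0.0087, 0.8734) m
M0: Pc = R·M0+t = (+0.01117, +0.10957, +0.88900); u = 649.8·(+0.01117)/0.88900 + 322.4 = 330.5615, v = 686.5·(+0.10957)/0.88900 + 254.0 = 338.6090
M1: Pc = R·M1+t = (+0.24243, +0.14435, +0.80064); u = 649.8·(+0.24243)/0.80064 + 322.4 = 519.1549, v = 686.5·(+0.14435)/0.80064 + 254.0 = 377.7673
M2: Pc = R·M2+t = (+0.29983, -0.09217, +0.85780); u = 649.8·(+0.29983)/0.85780 + 322.4 = 549.5314, v = 686.5·(-0.09217)/0.85780 + 254.0 = 180.2379
M3: Pc = R·M3+t = (+0.06857, -0.12695, +0.94616); u = 649.8·(+0.06857)/0.94616 + 322.4 = 369.4929, v = 686.5·(-0.12695)/0.94616 + 254.0 = 161.8922

c0=(330.56, 338.61) c1=(519.15, 377.77) c2=(549.53, 180.24) c3=(369.49, 161.89)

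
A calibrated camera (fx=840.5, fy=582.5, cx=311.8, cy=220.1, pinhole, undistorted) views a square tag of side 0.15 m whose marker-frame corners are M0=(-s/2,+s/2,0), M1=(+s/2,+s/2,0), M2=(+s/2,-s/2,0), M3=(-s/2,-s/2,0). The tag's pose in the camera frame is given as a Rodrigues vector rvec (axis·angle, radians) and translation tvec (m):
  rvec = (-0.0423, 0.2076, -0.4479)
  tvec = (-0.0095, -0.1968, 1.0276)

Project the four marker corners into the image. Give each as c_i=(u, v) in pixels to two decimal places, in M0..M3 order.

c0=(276.38, 165.71) c1=(385.64, 126.50) c2=(332.10, 50.50) c3=(225.64, 91.29)

Intrinsics K: fx=840.5, fy=582.5, cx=311.8, cy=220.1
Marker side s = 0.15 m; corners in marker frame (Z=0):
  M0 = (-0.0750, +0.0750, 0)
  M1 = (+0.0750, +0.0750, 0)
  M2 = (+0.0750, -0.0750, 0)
  M3 = (-0.0750, -0.0750, 0)
rvec = (-0.0423, 0.2076, -0.4479), |rvec| = θ = 0.49548 rad = 28.389°
Rodrigues: sinθ=0.47545, 1−cosθ=0.12026; R = I + sinθ·[k]× + (1−cosθ)·[k]×²:
    [+0.88062 +0.42550 +0.20849]
    [-0.43410 +0.90085 -0.00496]
    [-0.18993 -0.08614 +0.97801]
t = (-0.0095, -0.1968, 1.0276) m
M0: Pc = R·M0+t = (-0.04363, -0.09668, +1.03538); u = 840.5·(-0.04363)/1.03538 + 311.8 = 276.3789, v = 582.5·(-0.09668)/1.03538 + 220.1 = 165.7092
M1: Pc = R·M1+t = (+0.08846, -0.16179, +1.00689); u = 840.5·(+0.08846)/1.00689 + 311.8 = 385.6402, v = 582.5·(-0.16179)/1.00689 + 220.1 = 126.5006
M2: Pc = R·M2+t = (+0.02463, -0.29692, +1.01982); u = 840.5·(+0.02463)/1.01982 + 311.8 = 332.1026, v = 582.5·(-0.29692)/1.01982 + 220.1 = 50.5040
M3: Pc = R·M3+t = (-0.10746, -0.23181, +1.04831); u = 840.5·(-0.10746)/1.04831 + 311.8 = 225.6430, v = 582.5·(-0.23181)/1.04831 + 220.1 = 91.2947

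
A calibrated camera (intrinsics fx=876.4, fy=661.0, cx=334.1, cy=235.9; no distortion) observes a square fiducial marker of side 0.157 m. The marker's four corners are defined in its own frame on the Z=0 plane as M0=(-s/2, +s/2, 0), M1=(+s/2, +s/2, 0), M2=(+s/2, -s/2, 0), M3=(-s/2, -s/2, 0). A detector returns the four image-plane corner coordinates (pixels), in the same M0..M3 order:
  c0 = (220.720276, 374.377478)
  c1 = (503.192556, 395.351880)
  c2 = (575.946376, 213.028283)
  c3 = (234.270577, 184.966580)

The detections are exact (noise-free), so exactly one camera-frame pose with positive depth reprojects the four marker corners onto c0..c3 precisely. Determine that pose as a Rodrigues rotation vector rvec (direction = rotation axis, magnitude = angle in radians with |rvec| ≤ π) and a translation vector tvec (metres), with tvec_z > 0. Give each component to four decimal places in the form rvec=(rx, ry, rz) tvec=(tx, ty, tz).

Intrinsics K: fx=876.4, fy=661.0, cx=334.1, cy=235.9
Marker side s = 0.157 m; corners in marker frame (Z=0):
  M0 = (-0.0785, +0.0785, 0)
  M1 = (+0.0785, +0.0785, 0)
  M2 = (+0.0785, -0.0785, 0)
  M3 = (-0.0785, -0.0785, 0)
Detected image corners:
  c0 = (220.720276, 374.377478) px
  c1 = (503.192556, 395.351880) px
  c2 = (575.946376, 213.028283) px
  c3 = (234.270577, 184.966580) px
Planar DLT: solve 8×8 A·h = b for H (H[2,2]=1):
  H  [+2001.12341 +191.71922 +382.47085]
  H  [+177.93816 +1539.78478 +300.90786]
  H  [+0.08198 +1.21968 +1.00000]
B = K⁻¹H; ‖b₁‖=2.266320, ‖b₂‖=2.266320; λ = 2/(‖b₁‖+‖b₂‖) = 0.441244, sign → tz>0 ⇒ λ=+0.441244
r₁ = λ·B[:,0] = (+0.99372,+0.10587,+0.03617); r₂ = λ·B[:,1] = (-0.10864,+0.83580,+0.53818)
r₃ = r₁×r₂ = (+0.02674,-0.53873,+0.84206); SVD([r₁ r₂ r₃]) → R = UVᵀ:
  R  [+0.99372 -0.10864 +0.02674]
  R  [+0.10587 +0.83580 -0.53873]
  R  [+0.03617 +0.53818 +0.84206]
t = (+0.02435, +0.04340, +0.44124) m
tr R = 2.671579; θ = arccos((tr R − 1)/2) = 0.581227 rad = 33.302°
axis k = ((R−Rᵀ)₃₂, (R−Rᵀ)₁₃, (R−Rᵀ)₂₁) / (2 sinθ) = (+0.980697, -0.008589, +0.195345)
rvec = θ·k = (+0.570008, -0.004992, +0.113540)

rvec=(0.5700, -0.0050, 0.1135) tvec=(0.0244, 0.0434, 0.4412)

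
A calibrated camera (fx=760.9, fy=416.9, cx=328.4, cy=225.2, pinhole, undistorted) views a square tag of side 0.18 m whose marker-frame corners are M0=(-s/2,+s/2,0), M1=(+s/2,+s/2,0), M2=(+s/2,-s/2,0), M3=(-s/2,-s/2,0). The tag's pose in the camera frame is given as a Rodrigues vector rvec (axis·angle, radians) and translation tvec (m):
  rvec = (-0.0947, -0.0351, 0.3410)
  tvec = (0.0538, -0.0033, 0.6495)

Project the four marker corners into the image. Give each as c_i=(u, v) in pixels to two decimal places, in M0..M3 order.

c0=(255.92, 258.43) c1=(457.14, 297.46) c2=(522.61, 188.86) c3=(327.16, 150.34)

Intrinsics K: fx=760.9, fy=416.9, cx=328.4, cy=225.2
Marker side s = 0.18 m; corners in marker frame (Z=0):
  M0 = (-0.0900, +0.0900, 0)
  M1 = (+0.0900, +0.0900, 0)
  M2 = (+0.0900, -0.0900, 0)
  M3 = (-0.0900, -0.0900, 0)
rvec = (-0.0947, -0.0351, 0.3410), |rvec| = θ = 0.35564 rad = 20.377°
Rodrigues: sinθ=0.34819, 1−cosθ=0.06258; R = I + sinθ·[k]× + (1−cosθ)·[k]×²:
    [+0.94186 -0.33221 -0.05034]
    [+0.33550 +0.93803 +0.08679]
    [+0.01839 -0.09864 +0.99495]
t = (0.0538, -0.0033, 0.6495) m
M0: Pc = R·M0+t = (-0.06087, +0.05093, +0.63897); u = 760.9·(-0.06087)/0.63897 + 328.4 = 255.9185, v = 416.9·(+0.05093)/0.63897 + 225.2 = 258.4283
M1: Pc = R·M1+t = (+0.10867, +0.11132, +0.64228); u = 760.9·(+0.10867)/0.64228 + 328.4 = 457.1383, v = 416.9·(+0.11132)/0.64228 + 225.2 = 297.4562
M2: Pc = R·M2+t = (+0.16847, -0.05753, +0.66003); u = 760.9·(+0.16847)/0.66003 + 328.4 = 522.6120, v = 416.9·(-0.05753)/0.66003 + 225.2 = 188.8634
M3: Pc = R·M3+t = (-0.00107, -0.11792, +0.65672); u = 760.9·(-0.00107)/0.65672 + 328.4 = 327.1622, v = 416.9·(-0.11792)/0.65672 + 225.2 = 150.3433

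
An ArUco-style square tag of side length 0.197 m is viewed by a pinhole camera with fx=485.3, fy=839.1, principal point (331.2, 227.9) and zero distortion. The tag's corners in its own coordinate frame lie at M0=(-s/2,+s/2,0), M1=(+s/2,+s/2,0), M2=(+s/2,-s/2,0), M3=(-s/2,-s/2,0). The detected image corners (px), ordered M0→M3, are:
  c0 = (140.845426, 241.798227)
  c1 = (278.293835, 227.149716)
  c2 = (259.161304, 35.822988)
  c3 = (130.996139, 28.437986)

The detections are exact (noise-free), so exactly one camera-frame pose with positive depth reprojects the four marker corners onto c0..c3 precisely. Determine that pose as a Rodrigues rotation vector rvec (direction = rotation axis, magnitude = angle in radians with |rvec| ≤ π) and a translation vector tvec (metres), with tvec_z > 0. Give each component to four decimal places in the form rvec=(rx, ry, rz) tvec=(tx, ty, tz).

rvec=(-0.3477, -0.3980, -0.1334) tvec=(-0.1904, -0.0867, 0.7358)

Intrinsics K: fx=485.3, fy=839.1, cx=331.2, cy=227.9
Marker side s = 0.197 m; corners in marker frame (Z=0):
  M0 = (-0.0985, +0.0985, 0)
  M1 = (+0.0985, +0.0985, 0)
  M2 = (+0.0985, -0.0985, 0)
  M3 = (-0.0985, -0.0985, 0)
Detected image corners:
  c0 = (140.845426, 241.798227) px
  c1 = (278.293835, 227.149716) px
  c2 = (259.161304, 35.822988) px
  c3 = (130.996139, 28.437986) px
Planar DLT: solve 8×8 A·h = b for H (H[2,2]=1):
  H  [+783.51455 -9.00444 +205.59523]
  H  [+56.53838 +968.89008 +129.07577]
  H  [+0.54531 -0.41432 +1.00000]
B = K⁻¹H; ‖b₁‖=1.359150, ‖b₂‖=1.359150; λ = 2/(‖b₁‖+‖b₂‖) = 0.735754, sign → tz>0 ⇒ λ=+0.735754
r₁ = λ·B[:,0] = (+0.91406,-0.05940,+0.40122); r₂ = λ·B[:,1] = (+0.19439,+0.93235,-0.30484)
r₃ = r₁×r₂ = (-0.35597,+0.35663,+0.86377); SVD([r₁ r₂ r₃]) → R = UVᵀ:
  R  [+0.91406 +0.19439 -0.35597]
  R  [-0.05940 +0.93235 +0.35663]
  R  [+0.40122 -0.30484 +0.86377]
t = (-0.19043, -0.08665, +0.73575) m
tr R = 2.710179; θ = arccos((tr R − 1)/2) = 0.545073 rad = 31.230°
axis k = ((R−Rᵀ)₃₂, (R−Rᵀ)₁₃, (R−Rᵀ)₂₁) / (2 sinθ) = (-0.637899, -0.730197, -0.244741)
rvec = θ·k = (-0.347701, -0.398010, -0.133402)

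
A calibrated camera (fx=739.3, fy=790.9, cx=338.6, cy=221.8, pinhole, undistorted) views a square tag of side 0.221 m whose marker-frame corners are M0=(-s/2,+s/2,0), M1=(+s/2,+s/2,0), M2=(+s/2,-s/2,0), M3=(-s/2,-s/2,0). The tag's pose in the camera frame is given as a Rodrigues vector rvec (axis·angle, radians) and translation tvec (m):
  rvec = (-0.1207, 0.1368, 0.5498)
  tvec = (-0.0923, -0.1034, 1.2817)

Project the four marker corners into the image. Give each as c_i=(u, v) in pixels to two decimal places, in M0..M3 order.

c0=(198.95, 181.09) c1=(304.83, 251.16) c2=(373.03, 134.56) c3=(266.68, 68.59)

Intrinsics K: fx=739.3, fy=790.9, cx=338.6, cy=221.8
Marker side s = 0.221 m; corners in marker frame (Z=0):
  M0 = (-0.1105, +0.1105, 0)
  M1 = (+0.1105, +0.1105, 0)
  M2 = (+0.1105, -0.1105, 0)
  M3 = (-0.1105, -0.1105, 0)
rvec = (-0.1207, 0.1368, 0.5498), |rvec| = θ = 0.57928 rad = 33.190°
Rodrigues: sinθ=0.54742, 1−cosθ=0.16314; R = I + sinθ·[k]× + (1−cosθ)·[k]×²:
    [+0.84394 -0.52759 +0.09701]
    [+0.51154 +0.84596 +0.15063]
    [-0.16154 -0.07750 +0.98382]
t = (-0.0923, -0.1034, 1.2817) m
M0: Pc = R·M0+t = (-0.24385, -0.06645, +1.29099); u = 739.3·(-0.24385)/1.29099 + 338.6 = 198.9538, v = 790.9·(-0.06645)/1.29099 + 221.8 = 181.0928
M1: Pc = R·M1+t = (-0.05734, +0.04660, +1.25529); u = 739.3·(-0.05734)/1.25529 + 338.6 = 304.8277, v = 790.9·(+0.04660)/1.25529 + 221.8 = 251.1624
M2: Pc = R·M2+t = (+0.05925, -0.14035, +1.27241); u = 739.3·(+0.05925)/1.27241 + 338.6 = 373.0280, v = 790.9·(-0.14035)/1.27241 + 221.8 = 134.5598
M3: Pc = R·M3+t = (-0.12726, -0.25340, +1.30811); u = 739.3·(-0.12726)/1.30811 + 338.6 = 266.6789, v = 790.9·(-0.25340)/1.30811 + 221.8 = 68.5898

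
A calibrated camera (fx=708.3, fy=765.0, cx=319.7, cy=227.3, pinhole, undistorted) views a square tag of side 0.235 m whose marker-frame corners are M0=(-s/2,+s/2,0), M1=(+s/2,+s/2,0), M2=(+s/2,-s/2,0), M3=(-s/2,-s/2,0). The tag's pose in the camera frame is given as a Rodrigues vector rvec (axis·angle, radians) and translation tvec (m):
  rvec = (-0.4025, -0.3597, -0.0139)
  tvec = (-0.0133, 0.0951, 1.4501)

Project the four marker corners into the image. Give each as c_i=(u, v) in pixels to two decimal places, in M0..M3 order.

Intrinsics K: fx=708.3, fy=765.0, cx=319.7, cy=227.3
Marker side s = 0.235 m; corners in marker frame (Z=0):
  M0 = (-0.1175, +0.1175, 0)
  M1 = (+0.1175, +0.1175, 0)
  M2 = (+0.1175, -0.1175, 0)
  M3 = (-0.1175, -0.1175, 0)
rvec = (-0.4025, -0.3597, -0.0139), |rvec| = θ = 0.53998 rad = 30.939°
Rodrigues: sinθ=0.51412, 1−cosθ=0.14228; R = I + sinθ·[k]× + (1−cosθ)·[k]×²:
    [+0.93677 +0.08388 -0.33974]
    [+0.05741 +0.92085 +0.38566]
    [+0.34520 -0.38078 +0.85781]
t = (-0.0133, 0.0951, 1.4501) m
M0: Pc = R·M0+t = (-0.11351, +0.19655, +1.36480); u = 708.3·(-0.11351)/1.36480 + 319.7 = 260.7885, v = 765.0·(+0.19655)/1.36480 + 227.3 = 337.4731
M1: Pc = R·M1+t = (+0.10663, +0.21005, +1.44592); u = 708.3·(+0.10663)/1.44592 + 319.7 = 371.9323, v = 765.0·(+0.21005)/1.44592 + 227.3 = 338.4302
M2: Pc = R·M2+t = (+0.08691, -0.00635, +1.53540); u = 708.3·(+0.08691)/1.53540 + 319.7 = 359.7947, v = 765.0·(-0.00635)/1.53540 + 227.3 = 224.1342
M3: Pc = R·M3+t = (-0.13323, -0.01985, +1.45428); u = 708.3·(-0.13323)/1.45428 + 319.7 = 254.8126, v = 765.0·(-0.01985)/1.45428 + 227.3 = 216.8603

c0=(260.79, 337.47) c1=(371.93, 338.43) c2=(359.79, 224.13) c3=(254.81, 216.86)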